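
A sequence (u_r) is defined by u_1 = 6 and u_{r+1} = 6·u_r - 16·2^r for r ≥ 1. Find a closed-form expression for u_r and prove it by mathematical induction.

u_r = 2^(r + 2) - 2·6^(r - 1)

Computing the first terms: u_1 = 6, u_2 = 4, u_3 = -40. This suggests u_r = 2^(r + 2) - 2·6^(r - 1).
When r = 1: the formula gives 6 = 6 = u_1.
Inductive step: assume the claim holds for r = m, so u_m = 2^(m + 2) - 2·6^(m - 1).
Then u_{m+1} = 6·u_m - 16·2^m = 6·(2^(m + 2) - 2·6^(m - 1)) - 16·2^m = 2^(m + 3) - 2·6^m = 2^((m+1) + 2) - 2·6^((m+1) - 1),
which is the claimed formula at r = m+1.
Hence, by induction on r, the claim holds for every r ≥ 1.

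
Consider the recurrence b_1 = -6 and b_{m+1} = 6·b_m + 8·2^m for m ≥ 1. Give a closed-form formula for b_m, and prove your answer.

Computing the first terms: b_1 = -6, b_2 = -20, b_3 = -88. This suggests b_m = -2^(m + 1) - 2·6^(m - 1).
For the base case m = 1: the formula gives -6 = -6 = b_1.
Inductive step: suppose the statement holds for some p ≥ 1, so b_p = -2^(p + 1) - 2·6^(p - 1).
Then b_{p+1} = 6·b_p + 8·2^p = 6·(-2^(p + 1) - 2·6^(p - 1)) + 8·2^p = -2^(p + 2) - 2·6^p = -2^((p+1) + 1) - 2·6^((p+1) - 1),
which is the claimed formula at m = p+1.
Hence, by induction on m, the claim holds for every m ≥ 1.

b_m = -2^(m + 1) - 2·6^(m - 1)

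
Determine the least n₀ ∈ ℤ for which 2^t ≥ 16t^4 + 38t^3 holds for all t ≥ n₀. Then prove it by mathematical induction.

At t = 21: 2097152 < 3463614, so the inequality fails and n₀ ≥ 22. We prove 2^t ≥ 16t^4 + 38t^3 for all t ≥ 22.
When t = 22: 2^t = 4194304 and 16t^4 + 38t^3 = 4152720, so 4194304 ≥ 4152720.
Inductive step: suppose the statement holds for some m ≥ 22, so 2^m ≥ 16m^4 + 38m^3.
Then 2^(m + 1) = 2·(2^m) ≥ 2·(16m^4 + 38m^3).
Also, for m ≥ 22 we have 2·(16m^4 + 38m^3) ≥ 16(m+1)^4 + 38(m+1)^3, since 2·(16m^4 + 38m^3) − (16(m+1)^4 + 38(m+1)^3) = 16m^4 - 26m^3 - 210m^2 - 178m - 54, which is nonnegative for all m ≥ 22.
Combining, 2^(m + 1) ≥ 16(m+1)^4 + 38(m+1)^3.
By the principle of mathematical induction, the result holds for all t ≥ 22.
Hence the smallest such n₀ is 22.

n₀ = 22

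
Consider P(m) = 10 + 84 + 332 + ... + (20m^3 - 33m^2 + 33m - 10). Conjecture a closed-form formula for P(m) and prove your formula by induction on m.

P(m) = m(5m^3 - m^2 + 5m + 1)

We claim P(m) = m(5m^3 - m^2 + 5m + 1) for all m ≥ 1.
Base step (m = 1): P(1) = 10, and the closed form gives 10. They agree.
Inductive step: assume the claim holds for m = k, so P(k) = k(5k^3 - k^2 + 5k + 1).
Then P(k+1) = P(k) + (20k^3 + 27k^2 + 27k + 10) = (k(5k^3 - k^2 + 5k + 1)) + (20k^3 + 27k^2 + 27k + 10).
Simplifying, P(k+1) = (k + 1)(5k^3 + 14k^2 + 18k + 10) = (k+1)(5(k+1)^3 - (k+1)^2 + 5(k+1) + 1),
which is the closed form with m = k+1.
By induction, the statement is established for all m ≥ 1.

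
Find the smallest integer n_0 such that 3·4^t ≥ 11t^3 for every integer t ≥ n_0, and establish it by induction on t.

n_0 = 4

At t = 3: 192 < 297, so the inequality fails and n_0 ≥ 4. We prove 3·4^t ≥ 11t^3 for all t ≥ 4.
Base case (t = 4): 3·4^t = 768 and 11t^3 = 704, so 768 ≥ 704.
For the inductive step, assume it holds for an arbitrary m ≥ 4, so 3·4^m ≥ 11m^3.
Then 3·4^(m + 1) = 4·(3·4^m) ≥ 4·(11m^3).
Also, for m ≥ 4 we have 4·(11m^3) ≥ 11(m+1)^3, since 4 ≥ (1 + 1/m)^3 for all m ≥ 4.
Combining, 3·4^(m + 1) ≥ 11(m+1)^3.
This completes the induction.
Hence the smallest such n_0 is 4.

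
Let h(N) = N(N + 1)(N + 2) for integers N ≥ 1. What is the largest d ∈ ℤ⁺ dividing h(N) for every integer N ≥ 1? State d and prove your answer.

d = 6

Computing the first values: h(1) = 6 and h(2) = 24; gcd(6, 24) = 6, so d ≤ 6.
We prove 6 | N(N + 1)(N + 2) for all N ≥ 1 by induction on N.
When N = 1: h(1) = 6 = 6·(1), so 6 | h(1).
Suppose the result is true for N = p, i.e. 6 | h(p). Then
h(p+1) − h(p) = (p+1)·(p+2)·(p+3) − p·(p+1)·(p+2) = (p+1)·(p+2)·[(p+3) − p] = 3·(p+1)·(p+2). The product of 2 consecutive integers is divisible by (2)! = 2, so h(p+1) − h(p) is divisible by 3·2 = 6. By the inductive hypothesis 6 | h(p), hence 6 | h(p+1).
By the principle of mathematical induction, the result holds for all N ≥ 1.
Therefore the largest such d is 6.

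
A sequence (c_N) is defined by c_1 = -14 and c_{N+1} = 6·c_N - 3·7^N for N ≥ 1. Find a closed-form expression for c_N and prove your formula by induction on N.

c_N = 7·6^(N - 1) - 3·7^N

Computing the first terms: c_1 = -14, c_2 = -105, c_3 = -777. This suggests c_N = 7·6^(N - 1) - 3·7^N.
When N = 1: the formula gives -14 = -14 = c_1.
Inductive step: suppose the statement holds for some r ≥ 1, so c_r = 7·6^(r - 1) - 3·7^r.
Then c_{r+1} = 6·c_r - 3·7^r = 6·(7·6^(r - 1) - 3·7^r) - 3·7^r = 7·6^r - 3·7^(r + 1) = 7·6^((r+1) - 1) - 3·7^(r+1),
which is the claimed formula at N = r+1.
By the principle of mathematical induction, the result holds for all N ≥ 1.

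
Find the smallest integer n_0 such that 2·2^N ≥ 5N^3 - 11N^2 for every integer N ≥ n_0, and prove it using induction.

n_0 = 12

At N = 11: 4096 < 5324, so the inequality fails and n_0 ≥ 12. We prove 2·2^N ≥ 5N^3 - 11N^2 for all N ≥ 12.
Base case (N = 12): 2·2^N = 8192 and 5N^3 - 11N^2 = 7056, so 8192 ≥ 7056.
Inductive step: suppose the statement holds for some r ≥ 12, so 2·2^r ≥ 5r^3 - 11r^2.
Then 2·2^(r + 1) = 2·(2·2^r) ≥ 2·(5r^3 - 11r^2).
Also, for r ≥ 12 we have 2·(5r^3 - 11r^2) ≥ 5(r+1)^3 - 11(r+1)^2, since 2·(5r^3 - 11r^2) − (5(r+1)^3 - 11(r+1)^2) = 5r^3 - 26r^2 + 7r + 6, which is nonnegative for all r ≥ 12.
Combining, 2·2^(r + 1) ≥ 5(r+1)^3 - 11(r+1)^2.
This completes the induction.
Hence the smallest such n_0 is 12.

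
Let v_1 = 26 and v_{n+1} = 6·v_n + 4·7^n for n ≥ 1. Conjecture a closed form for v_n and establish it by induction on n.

v_n = -2·6^(n - 1) + 4·7^n

Computing the first terms: v_1 = 26, v_2 = 184, v_3 = 1300. This suggests v_n = -2·6^(n - 1) + 4·7^n.
For the base case n = 1: the formula gives 26 = 26 = v_1.
Suppose the result is true for n = i, so v_i = -2·6^(i - 1) + 4·7^i.
Then v_{i+1} = 6·v_i + 4·7^i = 6·(-2·6^(i - 1) + 4·7^i) + 4·7^i = -2·6^i + 4·7^(i + 1) = -2·6^((i+1) - 1) + 4·7^(i+1),
which is the claimed formula at n = i+1.
By the principle of mathematical induction, the result holds for all n ≥ 1.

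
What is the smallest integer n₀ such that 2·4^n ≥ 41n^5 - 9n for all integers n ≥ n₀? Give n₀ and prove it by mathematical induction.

At n = 10: 2097152 < 4099910, so the inequality fails and n₀ ≥ 11. We prove 2·4^n ≥ 41n^5 - 9n for all n ≥ 11.
When n = 11: 2·4^n = 8388608 and 41n^5 - 9n = 6602992, so 8388608 ≥ 6602992.
For the inductive step, assume it holds for an arbitrary m ≥ 11, so 2·4^m ≥ 41m^5 - 9m.
Then 2·4^(m + 1) = 4·(2·4^m) ≥ 4·(41m^5 - 9m).
Also, for m ≥ 11 we have 4·(41m^5 - 9m) ≥ 41(m+1)^5 - 9(m+1), since 4·(41m^5 - 9m) − (41(m+1)^5 - 9(m+1)) = 123m^5 - 205m^4 - 410m^3 - 410m^2 - 232m - 32, which is nonnegative for all m ≥ 11.
Combining, 2·4^(m + 1) ≥ 41(m+1)^5 - 9(m+1).
This completes the induction.
Hence the smallest such n₀ is 11.

n₀ = 11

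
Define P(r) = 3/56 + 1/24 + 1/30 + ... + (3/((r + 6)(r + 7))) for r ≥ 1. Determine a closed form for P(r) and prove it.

We claim P(r) = 3r/(7(r + 7)) for all r ≥ 1.
For the base case r = 1: P(1) = 3/56, and the closed form gives 3/56. They agree.
Inductive step: assume the claim holds for r = j, so P(j) = 3j/(7(j + 7)).
Then P(j+1) = P(j) + (3/((j + 7)(j + 8))) = (3j/(7(j + 7))) + (3/((j + 7)(j + 8))).
Simplifying, P(j+1) = 3(j + 1)/(7(j + 8)) = 3(j+1)/(7((j+1) + 7)),
which is the closed form with r = j+1.
By induction, the statement is established for all r ≥ 1.

P(r) = 3r/(7(r + 7))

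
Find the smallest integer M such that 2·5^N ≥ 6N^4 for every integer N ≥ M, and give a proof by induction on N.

At N = 4: 1250 < 1536, so the inequality fails and M ≥ 5. We prove 2·5^N ≥ 6N^4 for all N ≥ 5.
Base case (N = 5): 2·5^N = 6250 and 6N^4 = 3750, so 6250 ≥ 3750.
For the inductive step, assume it holds for an arbitrary m ≥ 5, so 2·5^m ≥ 6m^4.
Then 2·5^(m + 1) = 5·(2·5^m) ≥ 5·(6m^4).
Also, for m ≥ 5 we have 5·(6m^4) ≥ 6(m+1)^4, since 5 ≥ (1 + 1/m)^4 for all m ≥ 5.
Combining, 2·5^(m + 1) ≥ 6(m+1)^4.
Hence, by induction on N, the claim holds for every N ≥ 5.
Hence the smallest such M is 5.

M = 5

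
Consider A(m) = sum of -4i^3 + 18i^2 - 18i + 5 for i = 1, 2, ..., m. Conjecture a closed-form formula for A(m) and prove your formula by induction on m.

We claim A(m) = -m(m^3 - 4m^2 + m + 1) for all m ≥ 1.
When m = 1: A(1) = 1, and the closed form gives 1. They agree.
Suppose the result is true for m = i, so A(i) = i(-i^3 + 4i^2 - i - 1).
Then A(i+1) = A(i) + (-4i^3 + 6i^2 + 6i + 1) = (i(-i^3 + 4i^2 - i - 1)) + (-4i^3 + 6i^2 + 6i + 1).
Simplifying, A(i+1) = -(i + 1)(i^3 - i^2 - 4i - 1) = -(i+1)((i+1)^3 - 4(i+1)^2 + (i+1) + 1),
which is the closed form with m = i+1.
By induction, the statement is established for all m ≥ 1.

A(m) = -m(m^3 - 4m^2 + m + 1)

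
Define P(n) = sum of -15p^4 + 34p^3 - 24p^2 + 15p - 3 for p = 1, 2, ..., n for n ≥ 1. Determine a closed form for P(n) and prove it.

We claim P(n) = -n(3n^4 - n^3 - 4n^2 - 4n - 1) for all n ≥ 1.
When n = 1: P(1) = 7, and the closed form gives 7. They agree.
Inductive step: assume the claim holds for n = p, so P(p) = p(-3p^4 + p^3 + 4p^2 + 4p + 1).
Then P(p+1) = P(p) + (-15p^4 - 26p^3 - 12p^2 + 9p + 7) = (p(-3p^4 + p^3 + 4p^2 + 4p + 1)) + (-15p^4 - 26p^3 - 12p^2 + 9p + 7).
Simplifying, P(p+1) = -(p + 1)(3p^4 + 11p^3 + 11p^2 - 3p - 7) = -(p+1)(3(p+1)^4 - (p+1)^3 - 4(p+1)^2 - 4(p+1) - 1),
which is the closed form with n = p+1.
Hence, by induction on n, the claim holds for every n ≥ 1.

P(n) = -n(3n^4 - n^3 - 4n^2 - 4n - 1)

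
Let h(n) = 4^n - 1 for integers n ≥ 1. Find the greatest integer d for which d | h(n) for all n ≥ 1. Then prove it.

Computing the first values: h(1) = 3 and h(2) = 15; gcd(3, 15) = 3, so d ≤ 3.
We prove 3 | 4^n - 1 for all n ≥ 1 by induction on n.
Base step (n = 1): h(1) = 3 = 3·(1), so 3 | h(1).
Inductive step: assume the claim holds for n = j, i.e. 3 | h(j). Then
4^{j+1} − 1^{j+1} = 4·4^j − 1·1^j = 4·(4^j − 1^j) + (3)·1^j. The first term is divisible by 3 by the inductive hypothesis, and the second term (3)·1^j is divisible by 3 since 3 | 3. Hence 3 | h(j+1).
By induction, the statement is established for all n ≥ 1.
Therefore the largest such d is 3.

d = 3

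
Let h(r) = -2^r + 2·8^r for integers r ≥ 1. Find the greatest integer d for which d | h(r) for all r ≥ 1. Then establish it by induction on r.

d = 2

Computing the first values: h(1) = 14 and h(2) = 124; gcd(14, 124) = 2, so d ≤ 2.
We prove 2 | -2^r + 2·8^r for all r ≥ 1 by induction on r.
When r = 1: h(1) = 14 = 2·(7), so 2 | h(1).
Inductive step: suppose the statement holds for some p ≥ 1, i.e. 2 | h(p). Then
h(p+1) − 8·h(p) = (-2^(p+1) + 2·8^(p+1)) − 8·(-2^p + 2·8^p) = (-1)·2^p·(2 − 8) = (6)·2^p. Since 2 | h(p) by the inductive hypothesis, 2 | 8·h(p); and 2 | 6 since 6 = 2·3. Therefore 2 | h(p+1).
By induction, the statement is established for all r ≥ 1.
Therefore the largest such d is 2.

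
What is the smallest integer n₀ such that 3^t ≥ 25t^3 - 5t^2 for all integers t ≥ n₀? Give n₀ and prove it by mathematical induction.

n₀ = 9

At t = 8: 6561 < 12480, so the inequality fails and n₀ ≥ 9. We prove 3^t ≥ 25t^3 - 5t^2 for all t ≥ 9.
For the base case t = 9: 3^t = 19683 and 25t^3 - 5t^2 = 17820, so 19683 ≥ 17820.
For the inductive step, assume it holds for an arbitrary j ≥ 9, so 3^j ≥ 25j^3 - 5j^2.
Then 3^(j + 1) = 3·(3^j) ≥ 3·(25j^3 - 5j^2).
Also, for j ≥ 9 we have 3·(25j^3 - 5j^2) ≥ 25(j+1)^3 - 5(j+1)^2, since 3·(25j^3 - 5j^2) − (25(j+1)^3 - 5(j+1)^2) = 50j^3 - 85j^2 - 65j - 20, which is nonnegative for all j ≥ 9.
Combining, 3^(j + 1) ≥ 25(j+1)^3 - 5(j+1)^2.
By the principle of mathematical induction, the result holds for all t ≥ 9.
Hence the smallest such n₀ is 9.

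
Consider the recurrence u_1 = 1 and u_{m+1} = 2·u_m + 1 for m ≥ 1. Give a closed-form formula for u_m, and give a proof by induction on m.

u_m = 2^m - 1

Computing the first terms: u_1 = 1, u_2 = 3, u_3 = 7. This suggests u_m = 2^m - 1.
Base step (m = 1): the formula gives 1 = 1 = u_1.
Inductive step: suppose the statement holds for some p ≥ 1, so u_p = 2^p - 1.
Then u_{p+1} = 2·u_p + 1 = 2·(2^p - 1) + 1 = 2^(p + 1) - 1,
which is the claimed formula at m = p+1.
Hence, by induction on m, the claim holds for every m ≥ 1.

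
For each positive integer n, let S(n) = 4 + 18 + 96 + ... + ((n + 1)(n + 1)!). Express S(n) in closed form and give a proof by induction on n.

We claim S(n) = (n + 2)! - 2 for all n ≥ 1.
When n = 1: S(1) = 4, and the closed form gives 4. They agree.
Inductive step: assume the claim holds for n = j, so S(j) = (j + 2)! - 2.
Then S(j+1) = S(j) + ((j + 2)(j + 2)!) = ((j + 2)! - 2) + ((j + 2)(j + 2)!).
Simplifying, S(j+1) = ((j+1) + 2)! - 2,
which is the closed form with n = j+1.
Hence, by induction on n, the claim holds for every n ≥ 1.

S(n) = (n + 2)! - 2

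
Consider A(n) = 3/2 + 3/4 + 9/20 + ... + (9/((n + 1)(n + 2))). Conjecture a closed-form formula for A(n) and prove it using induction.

A(n) = 9n/(2(n + 2))

We claim A(n) = 9n/(2(n + 2)) for all n ≥ 1.
Base case (n = 1): A(1) = 3/2, and the closed form gives 3/2. They agree.
Inductive step: assume the claim holds for n = k, so A(k) = 9k/(2(k + 2)).
Then A(k+1) = A(k) + (9/((k + 2)(k + 3))) = (9k/(2(k + 2))) + (9/((k + 2)(k + 3))).
Simplifying, A(k+1) = 9(k + 1)/(2(k + 3)) = 9(k+1)/(2((k+1) + 2)),
which is the closed form with n = k+1.
By induction, the statement is established for all n ≥ 1.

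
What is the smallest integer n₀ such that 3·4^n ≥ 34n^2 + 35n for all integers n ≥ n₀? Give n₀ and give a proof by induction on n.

n₀ = 4

At n = 3: 192 < 411, so the inequality fails and n₀ ≥ 4. We prove 3·4^n ≥ 34n^2 + 35n for all n ≥ 4.
When n = 4: 3·4^n = 768 and 34n^2 + 35n = 684, so 768 ≥ 684.
Suppose the result is true for n = i, so 3·4^i ≥ 34i^2 + 35i.
Then 3·4^(i + 1) = 4·(3·4^i) ≥ 4·(34i^2 + 35i).
Also, for i ≥ 4 we have 4·(34i^2 + 35i) ≥ 34(i+1)^2 + 35(i+1), since 4·(34i^2 + 35i) − (34(i+1)^2 + 35(i+1)) = 102i^2 + 37i - 69, which is nonnegative for all i ≥ 4.
Combining, 3·4^(i + 1) ≥ 34(i+1)^2 + 35(i+1).
By the principle of mathematical induction, the result holds for all n ≥ 4.
Hence the smallest such n₀ is 4.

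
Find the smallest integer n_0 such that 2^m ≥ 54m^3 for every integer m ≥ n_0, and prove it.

n_0 = 19

At m = 18: 262144 < 314928, so the inequality fails and n_0 ≥ 19. We prove 2^m ≥ 54m^3 for all m ≥ 19.
For the base case m = 19: 2^m = 524288 and 54m^3 = 370386, so 524288 ≥ 370386.
Inductive step: assume the claim holds for m = i, so 2^i ≥ 54i^3.
Then 2^(i + 1) = 2·(2^i) ≥ 2·(54i^3).
Also, for i ≥ 19 we have 2·(54i^3) ≥ 54(i+1)^3, since 2 ≥ (1 + 1/i)^3 for all i ≥ 19.
Combining, 2^(i + 1) ≥ 54(i+1)^3.
This completes the induction.
Hence the smallest such n_0 is 19.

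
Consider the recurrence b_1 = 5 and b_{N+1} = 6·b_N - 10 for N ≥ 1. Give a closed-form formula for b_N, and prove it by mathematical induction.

Computing the first terms: b_1 = 5, b_2 = 20, b_3 = 110. This suggests b_N = 3·6^(N - 1) + 2.
When N = 1: the formula gives 5 = 5 = b_1.
Inductive step: suppose the statement holds for some p ≥ 1, so b_p = 3·6^(p - 1) + 2.
Then b_{p+1} = 6·b_p - 10 = 6·(3·6^(p - 1) + 2) - 10 = 3·6^p + 2 = 3·6^((p+1) - 1) + 2,
which is the claimed formula at N = p+1.
By induction, the statement is established for all N ≥ 1.

b_N = 3·6^(N - 1) + 2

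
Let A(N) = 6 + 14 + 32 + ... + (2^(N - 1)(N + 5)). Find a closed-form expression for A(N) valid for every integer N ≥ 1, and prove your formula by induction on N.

We claim A(N) = 2^N(N + 4) - 4 for all N ≥ 1.
Base step (N = 1): A(1) = 6, and the closed form gives 6. They agree.
Inductive step: suppose the statement holds for some r ≥ 1, so A(r) = 2^r(r + 4) - 4.
Then A(r+1) = A(r) + (2^r(r + 6)) = (2^r(r + 4) - 4) + (2^r(r + 6)).
Simplifying, A(r+1) = 2·2^r·r + 10·2^r - 4 = 2^(r+1)((r+1) + 4) - 4,
which is the closed form with N = r+1.
By the principle of mathematical induction, the result holds for all N ≥ 1.

A(N) = 2^N(N + 4) - 4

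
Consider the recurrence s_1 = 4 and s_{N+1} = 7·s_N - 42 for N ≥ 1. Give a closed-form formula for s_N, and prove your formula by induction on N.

Computing the first terms: s_1 = 4, s_2 = -14, s_3 = -140. This suggests s_N = -3·7^(N - 1) + 7.
For the base case N = 1: the formula gives 4 = 4 = s_1.
Inductive step: suppose the statement holds for some r ≥ 1, so s_r = -3·7^(r - 1) + 7.
Then s_{r+1} = 7·s_r - 42 = 7·(-3·7^(r - 1) + 7) - 42 = -3·7^r + 7 = -3·7^((r+1) - 1) + 7,
which is the claimed formula at N = r+1.
By the principle of mathematical induction, the result holds for all N ≥ 1.

s_N = -3·7^(N - 1) + 7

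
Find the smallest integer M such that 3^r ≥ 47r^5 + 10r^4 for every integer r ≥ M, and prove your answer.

M = 17

At r = 16: 43046721 < 49938432, so the inequality fails and M ≥ 17. We prove 3^r ≥ 47r^5 + 10r^4 for all r ≥ 17.
When r = 17: 3^r = 129140163 and 47r^5 + 10r^4 = 67568489, so 129140163 ≥ 67568489.
Inductive step: suppose the statement holds for some p ≥ 17, so 3^p ≥ 47p^5 + 10p^4.
Then 3^(p + 1) = 3·(3^p) ≥ 3·(47p^5 + 10p^4).
Also, for p ≥ 17 we have 3·(47p^5 + 10p^4) ≥ 47(p+1)^5 + 10(p+1)^4, since 3·(47p^5 + 10p^4) − (47(p+1)^5 + 10(p+1)^4) = 94p^5 - 215p^4 - 510p^3 - 530p^2 - 275p - 57, which is nonnegative for all p ≥ 17.
Combining, 3^(p + 1) ≥ 47(p+1)^5 + 10(p+1)^4.
Hence, by induction on r, the claim holds for every r ≥ 17.
Hence the smallest such M is 17.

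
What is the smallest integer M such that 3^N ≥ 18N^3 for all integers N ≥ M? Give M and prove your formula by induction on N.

At N = 8: 6561 < 9216, so the inequality fails and M ≥ 9. We prove 3^N ≥ 18N^3 for all N ≥ 9.
For the base case N = 9: 3^N = 19683 and 18N^3 = 13122, so 19683 ≥ 13122.
Inductive step: assume the claim holds for N = k, so 3^k ≥ 18k^3.
Then 3^(k + 1) = 3·(3^k) ≥ 3·(18k^3).
Also, for k ≥ 9 we have 3·(18k^3) ≥ 18(k+1)^3, since 3 ≥ (1 + 1/k)^3 for all k ≥ 9.
Combining, 3^(k + 1) ≥ 18(k+1)^3.
By induction, the statement is established for all N ≥ 9.
Hence the smallest such M is 9.

M = 9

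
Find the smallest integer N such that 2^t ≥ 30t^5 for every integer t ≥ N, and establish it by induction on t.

At t = 29: 536870912 < 615334470, so the inequality fails and N ≥ 30. We prove 2^t ≥ 30t^5 for all t ≥ 30.
Base case (t = 30): 2^t = 1073741824 and 30t^5 = 729000000, so 1073741824 ≥ 729000000.
Inductive step: assume the claim holds for t = k, so 2^k ≥ 30k^5.
Then 2^(k + 1) = 2·(2^k) ≥ 2·(30k^5).
Also, for k ≥ 30 we have 2·(30k^5) ≥ 30(k+1)^5, since 2 ≥ (1 + 1/k)^5 for all k ≥ 30.
Combining, 2^(k + 1) ≥ 30(k+1)^5.
By the principle of mathematical induction, the result holds for all t ≥ 30.
Hence the smallest such N is 30.

N = 30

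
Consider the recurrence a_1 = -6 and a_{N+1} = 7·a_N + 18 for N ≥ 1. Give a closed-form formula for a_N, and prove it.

a_N = -3·7^(N - 1) - 3

Computing the first terms: a_1 = -6, a_2 = -24, a_3 = -150. This suggests a_N = -3·7^(N - 1) - 3.
Base case (N = 1): the formula gives -6 = -6 = a_1.
Suppose the result is true for N = r, so a_r = -3·7^(r - 1) - 3.
Then a_{r+1} = 7·a_r + 18 = 7·(-3·7^(r - 1) - 3) + 18 = -3·7^r - 3 = -3·7^((r+1) - 1) - 3,
which is the claimed formula at N = r+1.
By the principle of mathematical induction, the result holds for all N ≥ 1.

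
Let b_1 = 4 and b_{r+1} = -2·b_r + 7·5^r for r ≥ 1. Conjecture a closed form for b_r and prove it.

b_r = -(-2)^(r - 1) + 5^r

Computing the first terms: b_1 = 4, b_2 = 27, b_3 = 121. This suggests b_r = -(-2)^(r - 1) + 5^r.
Base step (r = 1): the formula gives 4 = 4 = b_1.
Inductive step: assume the claim holds for r = i, so b_i = -(-2)^(i - 1) + 5^i.
Then b_{i+1} = -2·b_i + 7·5^i = -2·(-(-2)^(i - 1) + 5^i) + 7·5^i = -(-2)^i + 5^(i + 1) = -(-2)^((i+1) - 1) + 5^(i+1),
which is the claimed formula at r = i+1.
By induction, the statement is established for all r ≥ 1.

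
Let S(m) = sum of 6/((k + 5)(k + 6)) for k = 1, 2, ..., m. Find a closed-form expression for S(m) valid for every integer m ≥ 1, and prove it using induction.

S(m) = m/(m + 6)

We claim S(m) = m/(m + 6) for all m ≥ 1.
Base step (m = 1): S(1) = 1/7, and the closed form gives 1/7. They agree.
Inductive step: suppose the statement holds for some k ≥ 1, so S(k) = k/(k + 6).
Then S(k+1) = S(k) + (6/((k + 6)(k + 7))) = (k/(k + 6)) + (6/((k + 6)(k + 7))).
Simplifying, S(k+1) = (k + 1)/(k + 7) = (k+1)/((k+1) + 6),
which is the closed form with m = k+1.
By induction, the statement is established for all m ≥ 1.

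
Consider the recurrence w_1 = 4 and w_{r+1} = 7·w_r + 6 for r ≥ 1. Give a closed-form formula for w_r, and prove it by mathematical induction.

Computing the first terms: w_1 = 4, w_2 = 34, w_3 = 244. This suggests w_r = 5·7^(r - 1) - 1.
When r = 1: the formula gives 4 = 4 = w_1.
Inductive step: assume the claim holds for r = p, so w_p = 5·7^(p - 1) - 1.
Then w_{p+1} = 7·w_p + 6 = 7·(5·7^(p - 1) - 1) + 6 = 5·7^p - 1 = 5·7^((p+1) - 1) - 1,
which is the claimed formula at r = p+1.
By the principle of mathematical induction, the result holds for all r ≥ 1.

w_r = 5·7^(r - 1) - 1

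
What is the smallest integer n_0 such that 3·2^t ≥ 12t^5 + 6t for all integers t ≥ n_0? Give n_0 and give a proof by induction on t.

n_0 = 26

At t = 25: 100663296 < 117187650, so the inequality fails and n_0 ≥ 26. We prove 3·2^t ≥ 12t^5 + 6t for all t ≥ 26.
For the base case t = 26: 3·2^t = 201326592 and 12t^5 + 6t = 142576668, so 201326592 ≥ 142576668.
Inductive step: assume the claim holds for t = k, so 3·2^k ≥ 12k^5 + 6k.
Then 3·2^(k + 1) = 2·(3·2^k) ≥ 2·(12k^5 + 6k).
Also, for k ≥ 26 we have 2·(12k^5 + 6k) ≥ 12(k+1)^5 + 6(k+1), since 2·(12k^5 + 6k) − (12(k+1)^5 + 6(k+1)) = 12k^5 - 60k^4 - 120k^3 - 120k^2 - 54k - 18, which is nonnegative for all k ≥ 26.
Combining, 3·2^(k + 1) ≥ 12(k+1)^5 + 6(k+1).
This completes the induction.
Hence the smallest such n_0 is 26.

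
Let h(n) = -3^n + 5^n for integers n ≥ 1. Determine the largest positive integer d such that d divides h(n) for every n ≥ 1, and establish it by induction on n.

d = 2

Computing the first values: h(1) = 2 and h(2) = 16; gcd(2, 16) = 2, so d ≤ 2.
We prove 2 | -3^n + 5^n for all n ≥ 1 by induction on n.
Base step (n = 1): h(1) = 2 = 2·(1), so 2 | h(1).
Inductive step: assume the claim holds for n = j, i.e. 2 | h(j). Then
5^{j+1} − 3^{j+1} = 5·5^j − 3·3^j = 5·(5^j − 3^j) + (2)·3^j. The first term is divisible by 2 by the inductive hypothesis, and the second term (2)·3^j is divisible by 2 since 2 | 2. Hence 2 | h(j+1).
By induction, the statement is established for all n ≥ 1.
Therefore the largest such d is 2.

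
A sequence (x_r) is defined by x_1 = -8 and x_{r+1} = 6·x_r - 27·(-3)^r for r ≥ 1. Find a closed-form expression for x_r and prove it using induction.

Computing the first terms: x_1 = -8, x_2 = 33, x_3 = -45. This suggests x_r = -(-3)^(r + 1) + 6^(r - 1).
When r = 1: the formula gives -8 = -8 = x_1.
Inductive step: assume the claim holds for r = i, so x_i = -(-3)^(i + 1) + 6^(i - 1).
Then x_{i+1} = 6·x_i - 27·(-3)^i = 6·(-(-3)^(i + 1) + 6^(i - 1)) - 27·(-3)^i = -(-3)^(i + 2) + 6^i = -(-3)^((i+1) + 1) + 6^((i+1) - 1),
which is the claimed formula at r = i+1.
By induction, the statement is established for all r ≥ 1.

x_r = -(-3)^(r + 1) + 6^(r - 1)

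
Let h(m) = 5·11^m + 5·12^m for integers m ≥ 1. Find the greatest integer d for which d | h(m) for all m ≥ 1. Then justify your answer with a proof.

d = 5

Computing the first values: h(1) = 115 and h(2) = 1325; gcd(115, 1325) = 5, so d ≤ 5.
We prove 5 | 5·11^m + 5·12^m for all m ≥ 1 by induction on m.
Base step (m = 1): h(1) = 115 = 5·(23), so 5 | h(1).
Inductive step: assume the claim holds for m = j, i.e. 5 | h(j). Then
h(j+1) − 12·h(j) = (5·11^(j+1) + 5·12^(j+1)) − 12·(5·11^j + 5·12^j) = (5)·11^j·(11 − 12) = (-5)·11^j. Since 5 | h(j) by the inductive hypothesis, 5 | 12·h(j); and 5 | -5 since -5 = 5·-1. Therefore 5 | h(j+1).
By the principle of mathematical induction, the result holds for all m ≥ 1.
Therefore the largest such d is 5.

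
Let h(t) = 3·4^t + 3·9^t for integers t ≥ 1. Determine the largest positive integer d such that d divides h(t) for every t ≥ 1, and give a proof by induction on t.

Computing the first values: h(1) = 39 and h(2) = 291; gcd(39, 291) = 3, so d ≤ 3.
We prove 3 | 3·4^t + 3·9^t for all t ≥ 1 by induction on t.
For the base case t = 1: h(1) = 39 = 3·(13), so 3 | h(1).
Suppose the result is true for t = k, i.e. 3 | h(k). Then
h(k+1) − 9·h(k) = (3·4^(k+1) + 3·9^(k+1)) − 9·(3·4^k + 3·9^k) = (3)·4^k·(4 − 9) = (-15)·4^k. Since 3 | h(k) by the inductive hypothesis, 3 | 9·h(k); and 3 | -15 since -15 = 3·-5. Therefore 3 | h(k+1).
This completes the induction.
Therefore the largest such d is 3.

d = 3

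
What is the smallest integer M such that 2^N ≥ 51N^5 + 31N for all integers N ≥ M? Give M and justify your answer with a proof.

M = 31

At N = 30: 1073741824 < 1239300930, so the inequality fails and M ≥ 31. We prove 2^N ≥ 51N^5 + 31N for all N ≥ 31.
When N = 31: 2^N = 2147483648 and 51N^5 + 31N = 1460087662, so 2147483648 ≥ 1460087662.
Inductive step: suppose the statement holds for some m ≥ 31, so 2^m ≥ 51m^5 + 31m.
Then 2^(m + 1) = 2·(2^m) ≥ 2·(51m^5 + 31m).
Also, for m ≥ 31 we have 2·(51m^5 + 31m) ≥ 51(m+1)^5 + 31(m+1), since 2·(51m^5 + 31m) − (51(m+1)^5 + 31(m+1)) = 51m^5 - 255m^4 - 510m^3 - 510m^2 - 224m - 82, which is nonnegative for all m ≥ 31.
Combining, 2^(m + 1) ≥ 51(m+1)^5 + 31(m+1).
By induction, the statement is established for all N ≥ 31.
Hence the smallest such M is 31.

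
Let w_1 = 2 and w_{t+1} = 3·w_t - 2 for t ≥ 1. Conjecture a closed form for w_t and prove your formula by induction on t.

Computing the first terms: w_1 = 2, w_2 = 4, w_3 = 10. This suggests w_t = 3^(t - 1) + 1.
When t = 1: the formula gives 2 = 2 = w_1.
For the inductive step, assume it holds for an arbitrary i ≥ 1, so w_i = 3^(i - 1) + 1.
Then w_{i+1} = 3·w_i - 2 = 3·(3^(i - 1) + 1) - 2 = 3^i + 1 = 3^((i+1) - 1) + 1,
which is the claimed formula at t = i+1.
By induction, the statement is established for all t ≥ 1.

w_t = 3^(t - 1) + 1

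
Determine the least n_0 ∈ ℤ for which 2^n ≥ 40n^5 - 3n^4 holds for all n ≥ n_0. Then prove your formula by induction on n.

n_0 = 30

At n = 29: 536870912 < 818324117, so the inequality fails and n_0 ≥ 30. We prove 2^n ≥ 40n^5 - 3n^4 for all n ≥ 30.
When n = 30: 2^n = 1073741824 and 40n^5 - 3n^4 = 969570000, so 1073741824 ≥ 969570000.
Suppose the result is true for n = j, so 2^j ≥ 40j^5 - 3j^4.
Then 2^(j + 1) = 2·(2^j) ≥ 2·(40j^5 - 3j^4).
Also, for j ≥ 30 we have 2·(40j^5 - 3j^4) ≥ 40(j+1)^5 - 3(j+1)^4, since 2·(40j^5 - 3j^4) − (40(j+1)^5 - 3(j+1)^4) = 40j^5 - 203j^4 - 388j^3 - 382j^2 - 188j - 37, which is nonnegative for all j ≥ 30.
Combining, 2^(j + 1) ≥ 40(j+1)^5 - 3(j+1)^4.
By the principle of mathematical induction, the result holds for all n ≥ 30.
Hence the smallest such n_0 is 30.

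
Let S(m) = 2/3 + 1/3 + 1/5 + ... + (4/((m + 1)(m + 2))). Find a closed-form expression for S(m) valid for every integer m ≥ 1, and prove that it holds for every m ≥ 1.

We claim S(m) = 2m/(m + 2) for all m ≥ 1.
Base case (m = 1): S(1) = 2/3, and the closed form gives 2/3. They agree.
Suppose the result is true for m = i, so S(i) = 2i/(i + 2).
Then S(i+1) = S(i) + (4/((i + 2)(i + 3))) = (2i/(i + 2)) + (4/((i + 2)(i + 3))).
Simplifying, S(i+1) = 2(i + 1)/(i + 3) = 2(i+1)/((i+1) + 2),
which is the closed form with m = i+1.
Hence, by induction on m, the claim holds for every m ≥ 1.

S(m) = 2m/(m + 2)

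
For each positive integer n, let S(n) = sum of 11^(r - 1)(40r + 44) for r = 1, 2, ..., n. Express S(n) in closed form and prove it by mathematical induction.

We claim S(n) = 4·11^n(n + 1) - 4 for all n ≥ 1.
When n = 1: S(1) = 84, and the closed form gives 84. They agree.
For the inductive step, assume it holds for an arbitrary r ≥ 1, so S(r) = 4·11^r(r + 1) - 4.
Then S(r+1) = S(r) + (11^r(40r + 84)) = (4·11^r(r + 1) - 4) + (11^r(40r + 84)).
Simplifying, S(r+1) = 44·11^r·r + 88·11^r - 4 = 4·11^(r+1)((r+1) + 1) - 4,
which is the closed form with n = r+1.
Hence, by induction on n, the claim holds for every n ≥ 1.

S(n) = 4·11^n(n + 1) - 4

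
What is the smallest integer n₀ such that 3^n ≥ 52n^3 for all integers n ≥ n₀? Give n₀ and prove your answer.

n₀ = 10

At n = 9: 19683 < 37908, so the inequality fails and n₀ ≥ 10. We prove 3^n ≥ 52n^3 for all n ≥ 10.
Base case (n = 10): 3^n = 59049 and 52n^3 = 52000, so 59049 ≥ 52000.
For the inductive step, assume it holds for an arbitrary j ≥ 10, so 3^j ≥ 52j^3.
Then 3^(j + 1) = 3·(3^j) ≥ 3·(52j^3).
Also, for j ≥ 10 we have 3·(52j^3) ≥ 52(j+1)^3, since 3 ≥ (1 + 1/j)^3 for all j ≥ 10.
Combining, 3^(j + 1) ≥ 52(j+1)^3.
Hence, by induction on n, the claim holds for every n ≥ 10.
Hence the smallest such n₀ is 10.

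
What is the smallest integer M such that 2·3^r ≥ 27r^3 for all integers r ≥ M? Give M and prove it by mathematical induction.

At r = 8: 13122 < 13824, so the inequality fails and M ≥ 9. We prove 2·3^r ≥ 27r^3 for all r ≥ 9.
Base step (r = 9): 2·3^r = 39366 and 27r^3 = 19683, so 39366 ≥ 19683.
For the inductive step, assume it holds for an arbitrary i ≥ 9, so 2·3^i ≥ 27i^3.
Then 2·3^(i + 1) = 3·(2·3^i) ≥ 3·(27i^3).
Also, for i ≥ 9 we have 3·(27i^3) ≥ 27(i+1)^3, since 3 ≥ (1 + 1/i)^3 for all i ≥ 9.
Combining, 2·3^(i + 1) ≥ 27(i+1)^3.
By the principle of mathematical induction, the result holds for all r ≥ 9.
Hence the smallest such M is 9.

M = 9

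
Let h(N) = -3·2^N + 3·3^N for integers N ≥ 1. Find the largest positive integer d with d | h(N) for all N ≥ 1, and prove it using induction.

d = 3

Computing the first values: h(1) = 3 and h(2) = 15; gcd(3, 15) = 3, so d ≤ 3.
We prove 3 | -3·2^N + 3·3^N for all N ≥ 1 by induction on N.
Base case (N = 1): h(1) = 3 = 3·(1), so 3 | h(1).
For the inductive step, assume it holds for an arbitrary p ≥ 1, i.e. 3 | h(p). Then
h(p+1) − 3·h(p) = (-3·2^(p+1) + 3·3^(p+1)) − 3·(-3·2^p + 3·3^p) = (-3)·2^p·(2 − 3) = (3)·2^p. Since 3 | h(p) by the inductive hypothesis, 3 | 3·h(p); and 3 | 3 since 3 = 3·1. Therefore 3 | h(p+1).
By the principle of mathematical induction, the result holds for all N ≥ 1.
Therefore the largest such d is 3.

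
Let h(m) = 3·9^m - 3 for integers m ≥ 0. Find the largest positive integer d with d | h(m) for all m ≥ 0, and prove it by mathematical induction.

d = 24

Computing the first values: h(0) = 0 and h(1) = 24; gcd(0, 24) = 24, so d ≤ 24.
We prove 24 | 3·9^m - 3 for all m ≥ 0 by induction on m.
For the base case m = 0: h(0) = 0 = 24·(0), so 24 | h(0).
Suppose the result is true for m = i, i.e. 24 | h(i). Then
h(i+1) = 3·9^(i+1) - 3 = 9·(3·9^i - 3) + 24 = 9·h(i) + 24. The first term is divisible by 24 by the inductive hypothesis, and 24 is divisible by 24. Hence 24 | h(i+1).
Hence, by induction on m, the claim holds for every m ≥ 0.
Therefore the largest such d is 24.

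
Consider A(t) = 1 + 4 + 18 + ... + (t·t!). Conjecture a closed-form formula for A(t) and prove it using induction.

We claim A(t) = (t + 1)! - 1 for all t ≥ 1.
Base case (t = 1): A(1) = 1, and the closed form gives 1. They agree.
Inductive step: assume the claim holds for t = p, so A(p) = (p + 1)! - 1.
Then A(p+1) = A(p) + ((p + 1)(p + 1)!) = ((p + 1)! - 1) + ((p + 1)(p + 1)!).
Simplifying, A(p+1) = ((p+1) + 1)! - 1,
which is the closed form with t = p+1.
This completes the induction.

A(t) = (t + 1)! - 1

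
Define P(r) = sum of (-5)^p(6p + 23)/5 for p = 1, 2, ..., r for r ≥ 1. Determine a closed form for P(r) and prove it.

We claim P(r) = (-5)^r(r + 4) - 4 for all r ≥ 1.
When r = 1: P(1) = -29, and the closed form gives -29. They agree.
Suppose the result is true for r = p, so P(p) = (-5)^p(p + 4) - 4.
Then P(p+1) = P(p) + ((-5)^p(-6p - 29)) = ((-5)^p(p + 4) - 4) + ((-5)^p(-6p - 29)).
Simplifying, P(p+1) = -5(-5)^p·p - 25(-5)^p - 4 = (-5)^(p+1)((p+1) + 4) - 4,
which is the closed form with r = p+1.
This completes the induction.

P(r) = (-5)^r(r + 4) - 4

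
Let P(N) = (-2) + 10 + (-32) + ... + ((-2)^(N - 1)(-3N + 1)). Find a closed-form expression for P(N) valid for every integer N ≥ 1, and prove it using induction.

P(N) = (-2)^N·N

We claim P(N) = (-2)^N·N for all N ≥ 1.
For the base case N = 1: P(1) = -2, and the closed form gives -2. They agree.
For the inductive step, assume it holds for an arbitrary k ≥ 1, so P(k) = (-2)^k·k.
Then P(k+1) = P(k) + ((-2)^k(-3k - 2)) = ((-2)^k·k) + ((-2)^k(-3k - 2)).
Simplifying, P(k+1) = (-2)^(k + 1)(k + 1) = (-2)^(k+1)·(k+1),
which is the closed form with N = k+1.
Hence, by induction on N, the claim holds for every N ≥ 1.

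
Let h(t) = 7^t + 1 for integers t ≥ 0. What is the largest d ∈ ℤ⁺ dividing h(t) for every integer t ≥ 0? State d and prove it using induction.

Computing the first values: h(0) = 2 and h(1) = 8; gcd(2, 8) = 2, so d ≤ 2.
We prove 2 | 7^t + 1 for all t ≥ 0 by induction on t.
For the base case t = 0: h(0) = 2 = 2·(1), so 2 | h(0).
Inductive step: assume the claim holds for t = i, i.e. 2 | h(i). Then
h(i+1) = 7^(i+1) + 1 = 7·(7^i + 1) - 6 = 7·h(i) - 6. The first term is divisible by 2 by the inductive hypothesis, and -6 is divisible by 2. Hence 2 | h(i+1).
This completes the induction.
Therefore the largest such d is 2.

d = 2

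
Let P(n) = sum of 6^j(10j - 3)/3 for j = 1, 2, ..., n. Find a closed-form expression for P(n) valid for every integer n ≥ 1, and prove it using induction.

We claim P(n) = 2·6^n(2n - 1) + 2 for all n ≥ 1.
For the base case n = 1: P(1) = 14, and the closed form gives 14. They agree.
Suppose the result is true for n = j, so P(j) = 2·6^j(2j - 1) + 2.
Then P(j+1) = P(j) + (6^j(20j + 14)) = (2·6^j(2j - 1) + 2) + (6^j(20j + 14)).
Simplifying, P(j+1) = 24·6^j·j + 12·6^j + 2 = 2·6^(j+1)(2(j+1) - 1) + 2,
which is the closed form with n = j+1.
This completes the induction.

P(n) = 2·6^n(2n - 1) + 2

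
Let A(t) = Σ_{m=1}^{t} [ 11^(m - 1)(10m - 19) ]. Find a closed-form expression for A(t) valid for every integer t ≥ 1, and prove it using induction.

We claim A(t) = 11^t(t - 2) + 2 for all t ≥ 1.
When t = 1: A(1) = -9, and the closed form gives -9. They agree.
For the inductive step, assume it holds for an arbitrary m ≥ 1, so A(m) = 11^m(m - 2) + 2.
Then A(m+1) = A(m) + (11^m(10m - 9)) = (11^m(m - 2) + 2) + (11^m(10m - 9)).
Simplifying, A(m+1) = 11^(m + 1)m - 11^(m + 1) + 2 = 11^(m+1)((m+1) - 2) + 2,
which is the closed form with t = m+1.
This completes the induction.

A(t) = 11^t(t - 2) + 2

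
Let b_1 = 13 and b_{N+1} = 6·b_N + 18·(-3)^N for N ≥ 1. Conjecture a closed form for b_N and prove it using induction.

Computing the first terms: b_1 = 13, b_2 = 24, b_3 = 306. This suggests b_N = -2(-3)^N + 7·6^(N - 1).
For the base case N = 1: the formula gives 13 = 13 = b_1.
Inductive step: suppose the statement holds for some i ≥ 1, so b_i = -2(-3)^i + 7·6^(i - 1).
Then b_{i+1} = 6·b_i + 18·(-3)^i = 6·(-2(-3)^i + 7·6^(i - 1)) + 18·(-3)^i = -2(-3)^(i + 1) + 7·6^i = -2(-3)^(i+1) + 7·6^((i+1) - 1),
which is the claimed formula at N = i+1.
By induction, the statement is established for all N ≥ 1.

b_N = -2(-3)^N + 7·6^(N - 1)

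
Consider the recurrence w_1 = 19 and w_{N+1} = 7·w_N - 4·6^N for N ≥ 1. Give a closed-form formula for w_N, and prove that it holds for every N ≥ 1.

w_N = 4·6^N - 5·7^(N - 1)

Computing the first terms: w_1 = 19, w_2 = 109, w_3 = 619. This suggests w_N = 4·6^N - 5·7^(N - 1).
When N = 1: the formula gives 19 = 19 = w_1.
Inductive step: assume the claim holds for N = m, so w_m = 4·6^m - 5·7^(m - 1).
Then w_{m+1} = 7·w_m - 4·6^m = 7·(4·6^m - 5·7^(m - 1)) - 4·6^m = 4·6^(m + 1) - 5·7^m = 4·6^(m+1) - 5·7^((m+1) - 1),
which is the claimed formula at N = m+1.
Hence, by induction on N, the claim holds for every N ≥ 1.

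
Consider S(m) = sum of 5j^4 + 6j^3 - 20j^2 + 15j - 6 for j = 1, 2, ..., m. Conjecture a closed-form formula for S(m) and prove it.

We claim S(m) = m(m - 1)(m^3 + 5m^2 + 3m + 2) for all m ≥ 1.
For the base case m = 1: S(1) = 0, and the closed form gives 0. They agree.
Inductive step: suppose the statement holds for some j ≥ 1, so S(j) = j(j^4 + 4j^3 - 2j^2 - j - 2).
Then S(j+1) = S(j) + (j(5j^3 + 26j^2 + 28j + 13)) = (j(j^4 + 4j^3 - 2j^2 - j - 2)) + (j(5j^3 + 26j^2 + 28j + 13)).
Simplifying, S(j+1) = j(j + 1)(j^3 + 8j^2 + 16j + 11) = (j+1)((j+1) - 1)((j+1)^3 + 5(j+1)^2 + 3(j+1) + 2),
which is the closed form with m = j+1.
This completes the induction.

S(m) = m(m - 1)(m^3 + 5m^2 + 3m + 2)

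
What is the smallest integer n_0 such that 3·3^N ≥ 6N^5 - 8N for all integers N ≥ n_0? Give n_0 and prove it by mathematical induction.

At N = 11: 531441 < 966218, so the inequality fails and n_0 ≥ 12. We prove 3·3^N ≥ 6N^5 - 8N for all N ≥ 12.
Base step (N = 12): 3·3^N = 1594323 and 6N^5 - 8N = 1492896, so 1594323 ≥ 1492896.
For the inductive step, assume it holds for an arbitrary r ≥ 12, so 3·3^r ≥ 6r^5 - 8r.
Then 3·3^(r + 1) = 3·(3·3^r) ≥ 3·(6r^5 - 8r).
Also, for r ≥ 12 we have 3·(6r^5 - 8r) ≥ 6(r+1)^5 - 8(r+1), since 3·(6r^5 - 8r) − (6(r+1)^5 - 8(r+1)) = 12r^5 - 30r^4 - 60r^3 - 60r^2 - 46r + 2, which is nonnegative for all r ≥ 12.
Combining, 3·3^(r + 1) ≥ 6(r+1)^5 - 8(r+1).
By the principle of mathematical induction, the result holds for all N ≥ 12.
Hence the smallest such n_0 is 12.

n_0 = 12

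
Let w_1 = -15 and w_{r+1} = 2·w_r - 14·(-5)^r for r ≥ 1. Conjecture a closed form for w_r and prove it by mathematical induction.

w_r = 2(-5)^r - 5·2^(r - 1)

Computing the first terms: w_1 = -15, w_2 = 40, w_3 = -270. This suggests w_r = 2(-5)^r - 5·2^(r - 1).
When r = 1: the formula gives -15 = -15 = w_1.
For the inductive step, assume it holds for an arbitrary i ≥ 1, so w_i = 2(-5)^i - 5·2^(i - 1).
Then w_{i+1} = 2·w_i - 14·(-5)^i = 2·(2(-5)^i - 5·2^(i - 1)) - 14·(-5)^i = 2(-5)^(i + 1) - 5·2^i = 2(-5)^(i+1) - 5·2^((i+1) - 1),
which is the claimed formula at r = i+1.
By induction, the statement is established for all r ≥ 1.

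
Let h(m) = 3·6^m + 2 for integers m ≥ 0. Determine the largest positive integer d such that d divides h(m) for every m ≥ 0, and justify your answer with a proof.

Computing the first values: h(0) = 5 and h(1) = 20; gcd(5, 20) = 5, so d ≤ 5.
We prove 5 | 3·6^m + 2 for all m ≥ 0 by induction on m.
When m = 0: h(0) = 5 = 5·(1), so 5 | h(0).
For the inductive step, assume it holds for an arbitrary p ≥ 0, i.e. 5 | h(p). Then
h(p+1) = 3·6^(p+1) + 2 = 6·(3·6^p + 2) - 10 = 6·h(p) - 10. The first term is divisible by 5 by the inductive hypothesis, and -10 is divisible by 5. Hence 5 | h(p+1).
By the principle of mathematical induction, the result holds for all m ≥ 0.
Therefore the largest such d is 5.

d = 5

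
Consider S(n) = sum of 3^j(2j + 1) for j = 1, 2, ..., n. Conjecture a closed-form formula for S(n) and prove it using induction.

We claim S(n) = 3^(n + 1)n for all n ≥ 1.
Base case (n = 1): S(1) = 9, and the closed form gives 9. They agree.
Inductive step: suppose the statement holds for some j ≥ 1, so S(j) = 3^(j + 1)j.
Then S(j+1) = S(j) + (3^(j + 1)(2j + 3)) = (3^(j + 1)j) + (3^(j + 1)(2j + 3)).
Simplifying, S(j+1) = 3^(j + 2)(j + 1) = 3^((j+1) + 1)(j+1),
which is the closed form with n = j+1.
By the principle of mathematical induction, the result holds for all n ≥ 1.

S(n) = 3^(n + 1)n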